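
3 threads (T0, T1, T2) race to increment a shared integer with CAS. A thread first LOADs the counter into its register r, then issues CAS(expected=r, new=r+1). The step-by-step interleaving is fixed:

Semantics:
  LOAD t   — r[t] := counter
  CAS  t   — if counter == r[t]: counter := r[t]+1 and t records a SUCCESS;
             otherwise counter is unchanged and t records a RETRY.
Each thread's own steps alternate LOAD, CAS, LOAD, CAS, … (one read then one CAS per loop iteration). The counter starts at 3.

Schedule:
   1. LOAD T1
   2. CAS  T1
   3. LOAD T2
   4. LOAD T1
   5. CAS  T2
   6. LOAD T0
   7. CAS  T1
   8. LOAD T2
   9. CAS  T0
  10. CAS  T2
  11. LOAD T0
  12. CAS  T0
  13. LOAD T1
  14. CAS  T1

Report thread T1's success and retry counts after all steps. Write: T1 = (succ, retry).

[1] T1.load  rd  (counter 3, T1.r 3)
[2] T1.cas  hit  (counter 4, T1.r 3)
[3] T2.load  rd  (counter 4, T2.r 4)
[4] T1.load  rd  (counter 4, T1.r 4)
[5] T2.cas  hit  (counter 5, T2.r 4)
[6] T0.load  rd  (counter 5, T0.r 5)
[7] T1.cas  miss  (counter 5, T1.r 4)
[8] T2.load  rd  (counter 5, T2.r 5)
[9] T0.cas  hit  (counter 6, T0.r 5)
[10] T2.cas  miss  (counter 6, T2.r 5)
[11] T0.load  rd  (counter 6, T0.r 6)
[12] T0.cas  hit  (counter 7, T0.r 6)
[13] T1.load  rd  (counter 7, T1.r 7)
[14] T1.cas  hit  (counter 8, T1.r 7)

T1 = (2, 1)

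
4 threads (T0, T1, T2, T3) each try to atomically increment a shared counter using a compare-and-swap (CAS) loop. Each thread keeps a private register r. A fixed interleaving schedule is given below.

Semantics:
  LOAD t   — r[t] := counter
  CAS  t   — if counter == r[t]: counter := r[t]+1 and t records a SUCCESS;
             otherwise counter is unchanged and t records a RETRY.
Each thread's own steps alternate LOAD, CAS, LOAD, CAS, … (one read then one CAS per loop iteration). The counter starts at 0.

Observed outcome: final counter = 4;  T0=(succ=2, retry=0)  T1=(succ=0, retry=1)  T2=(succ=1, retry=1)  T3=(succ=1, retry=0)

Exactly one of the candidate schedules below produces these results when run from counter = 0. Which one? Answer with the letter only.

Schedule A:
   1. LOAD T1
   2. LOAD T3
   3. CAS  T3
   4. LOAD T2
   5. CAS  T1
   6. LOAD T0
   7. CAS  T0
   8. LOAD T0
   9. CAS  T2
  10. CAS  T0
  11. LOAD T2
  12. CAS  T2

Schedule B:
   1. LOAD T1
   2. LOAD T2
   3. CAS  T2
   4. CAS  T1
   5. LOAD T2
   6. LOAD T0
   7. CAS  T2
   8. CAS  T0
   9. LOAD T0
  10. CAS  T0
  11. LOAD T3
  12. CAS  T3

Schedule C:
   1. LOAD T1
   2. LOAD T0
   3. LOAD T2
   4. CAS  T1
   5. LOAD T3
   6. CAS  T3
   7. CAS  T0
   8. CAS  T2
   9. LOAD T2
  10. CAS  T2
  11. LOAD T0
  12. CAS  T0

A

Tracing schedule A:
[1] T1.load  rd  (counter 0, T1.r 0)
[2] T3.load  rd  (counter 0, T3.r 0)
[3] T3.cas  hit  (counter 1, T3.r 0)
[4] T2.load  rd  (counter 1, T2.r 1)
[5] T1.cas  miss  (counter 1, T1.r 0)
[6] T0.load  rd  (counter 1, T0.r 1)
[7] T0.cas  hit  (counter 2, T0.r 1)
[8] T0.load  rd  (counter 2, T0.r 2)
[9] T2.cas  miss  (counter 2, T2.r 1)
[10] T0.cas  hit  (counter 3, T0.r 2)
[11] T2.load  rd  (counter 3, T2.r 3)
[12] T2.cas  hit  (counter 4, T2.r 3)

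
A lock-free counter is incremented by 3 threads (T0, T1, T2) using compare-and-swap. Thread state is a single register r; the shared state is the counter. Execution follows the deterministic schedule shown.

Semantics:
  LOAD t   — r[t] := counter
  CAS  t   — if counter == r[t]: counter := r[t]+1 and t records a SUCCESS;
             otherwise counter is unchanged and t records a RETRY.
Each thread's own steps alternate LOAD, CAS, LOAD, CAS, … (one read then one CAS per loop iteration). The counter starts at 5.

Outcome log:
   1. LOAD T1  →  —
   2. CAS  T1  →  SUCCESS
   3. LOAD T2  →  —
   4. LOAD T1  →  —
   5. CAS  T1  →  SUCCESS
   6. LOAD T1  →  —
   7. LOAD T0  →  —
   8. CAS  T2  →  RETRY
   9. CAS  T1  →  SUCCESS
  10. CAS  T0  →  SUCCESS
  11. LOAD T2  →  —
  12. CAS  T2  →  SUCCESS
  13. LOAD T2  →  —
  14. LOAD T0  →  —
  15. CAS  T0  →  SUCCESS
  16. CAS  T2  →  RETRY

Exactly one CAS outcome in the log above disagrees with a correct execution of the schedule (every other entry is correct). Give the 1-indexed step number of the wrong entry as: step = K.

Reference trace:
#1 T1 reads 5
#2 T1 CAS(5→6) writes; counter now 6
#3 T2 reads 6
#4 T1 reads 6
#5 T1 CAS(6→7) writes; counter now 7
#6 T1 reads 7
#7 T0 reads 7
#8 T2 CAS(6→7) fails; counter now 7
#9 T1 CAS(7→8) writes; counter now 8
#10 T0 CAS(7→8) fails; counter now 8
#11 T2 reads 8
#12 T2 CAS(8→9) writes; counter now 9
#13 T2 reads 9
#14 T0 reads 9
#15 T0 CAS(9→10) writes; counter now 10
#16 T2 CAS(9→10) fails; counter now 10
Mismatch at 10.

step = 10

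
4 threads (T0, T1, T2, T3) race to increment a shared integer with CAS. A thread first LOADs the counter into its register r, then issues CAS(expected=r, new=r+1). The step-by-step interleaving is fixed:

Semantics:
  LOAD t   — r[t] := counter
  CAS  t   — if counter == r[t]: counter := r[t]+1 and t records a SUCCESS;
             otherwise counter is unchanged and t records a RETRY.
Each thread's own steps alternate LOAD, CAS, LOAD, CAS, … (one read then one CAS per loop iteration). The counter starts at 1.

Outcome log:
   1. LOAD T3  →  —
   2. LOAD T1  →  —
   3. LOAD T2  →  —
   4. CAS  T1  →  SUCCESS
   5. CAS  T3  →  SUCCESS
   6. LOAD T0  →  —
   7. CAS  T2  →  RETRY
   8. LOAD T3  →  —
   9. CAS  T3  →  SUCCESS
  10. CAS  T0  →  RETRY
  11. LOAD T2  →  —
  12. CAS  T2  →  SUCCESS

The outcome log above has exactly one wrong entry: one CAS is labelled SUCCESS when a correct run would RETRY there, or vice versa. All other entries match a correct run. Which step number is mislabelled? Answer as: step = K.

step = 5

Re-executing:
1. LOAD T3 → mem=1 r[T3]=1 [LOAD]
2. LOAD T1 → mem=1 r[T1]=1 [LOAD]
3. LOAD T2 → mem=1 r[T2]=1 [LOAD]
4. CAS T1 → mem=2 r[T1]=1 [OK]
5. CAS T3 → mem=2 r[T3]=1 [RETRY]
6. LOAD T0 → mem=2 r[T0]=2 [LOAD]
7. CAS T2 → mem=2 r[T2]=1 [RETRY]
8. LOAD T3 → mem=2 r[T3]=2 [LOAD]
9. CAS T3 → mem=3 r[T3]=2 [OK]
10. CAS T0 → mem=3 r[T0]=2 [RETRY]
11. LOAD T2 → mem=3 r[T2]=3 [LOAD]
12. CAS T2 → mem=4 r[T2]=3 [OK]
Log disagrees first at step 5.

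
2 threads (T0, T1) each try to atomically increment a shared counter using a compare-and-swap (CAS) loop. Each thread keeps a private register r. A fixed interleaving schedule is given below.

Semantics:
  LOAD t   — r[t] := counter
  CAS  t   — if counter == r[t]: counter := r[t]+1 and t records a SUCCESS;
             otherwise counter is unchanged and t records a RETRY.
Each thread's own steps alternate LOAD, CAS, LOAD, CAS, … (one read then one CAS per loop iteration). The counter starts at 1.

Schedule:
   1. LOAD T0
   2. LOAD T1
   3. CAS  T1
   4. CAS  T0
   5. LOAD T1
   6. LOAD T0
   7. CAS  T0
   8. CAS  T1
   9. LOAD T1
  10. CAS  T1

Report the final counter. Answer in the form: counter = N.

counter = 4

step 1: T0 LOAD ⇒ load; ctr=1 reg=1
step 2: T1 LOAD ⇒ load; ctr=1 reg=1
step 3: T1 CAS ⇒ ok; ctr=2 reg=1
step 4: T0 CAS ⇒ retry; ctr=2 reg=1
step 5: T1 LOAD ⇒ load; ctr=2 reg=2
step 6: T0 LOAD ⇒ load; ctr=2 reg=2
step 7: T0 CAS ⇒ ok; ctr=3 reg=2
step 8: T1 CAS ⇒ retry; ctr=3 reg=2
step 9: T1 LOAD ⇒ load; ctr=3 reg=3
step 10: T1 CAS ⇒ ok; ctr=4 reg=3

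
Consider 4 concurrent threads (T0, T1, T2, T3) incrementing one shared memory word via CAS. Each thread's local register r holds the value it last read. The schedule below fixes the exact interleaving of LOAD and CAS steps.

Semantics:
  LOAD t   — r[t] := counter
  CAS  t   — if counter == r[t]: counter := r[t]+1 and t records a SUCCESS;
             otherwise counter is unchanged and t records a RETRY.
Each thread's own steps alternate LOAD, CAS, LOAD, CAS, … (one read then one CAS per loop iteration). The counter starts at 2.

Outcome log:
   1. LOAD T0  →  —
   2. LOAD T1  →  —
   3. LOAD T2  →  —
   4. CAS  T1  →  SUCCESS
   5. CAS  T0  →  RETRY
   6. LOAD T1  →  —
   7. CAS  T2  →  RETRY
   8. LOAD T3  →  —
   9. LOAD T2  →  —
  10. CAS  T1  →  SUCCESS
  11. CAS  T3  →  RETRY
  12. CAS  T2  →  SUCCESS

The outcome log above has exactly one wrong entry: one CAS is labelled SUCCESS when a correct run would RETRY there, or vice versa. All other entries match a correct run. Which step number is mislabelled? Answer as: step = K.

Re-executing:
1. LOAD T0 → mem=2 r[T0]=2 [LOAD]
2. LOAD T1 → mem=2 r[T1]=2 [LOAD]
3. LOAD T2 → mem=2 r[T2]=2 [LOAD]
4. CAS T1 → mem=3 r[T1]=2 [OK]
5. CAS T0 → mem=3 r[T0]=2 [RETRY]
6. LOAD T1 → mem=3 r[T1]=3 [LOAD]
7. CAS T2 → mem=3 r[T2]=2 [RETRY]
8. LOAD T3 → mem=3 r[T3]=3 [LOAD]
9. LOAD T2 → mem=3 r[T2]=3 [LOAD]
10. CAS T1 → mem=4 r[T1]=3 [OK]
11. CAS T3 → mem=4 r[T3]=3 [RETRY]
12. CAS T2 → mem=4 r[T2]=3 [RETRY]
Flip is step 12.

step = 12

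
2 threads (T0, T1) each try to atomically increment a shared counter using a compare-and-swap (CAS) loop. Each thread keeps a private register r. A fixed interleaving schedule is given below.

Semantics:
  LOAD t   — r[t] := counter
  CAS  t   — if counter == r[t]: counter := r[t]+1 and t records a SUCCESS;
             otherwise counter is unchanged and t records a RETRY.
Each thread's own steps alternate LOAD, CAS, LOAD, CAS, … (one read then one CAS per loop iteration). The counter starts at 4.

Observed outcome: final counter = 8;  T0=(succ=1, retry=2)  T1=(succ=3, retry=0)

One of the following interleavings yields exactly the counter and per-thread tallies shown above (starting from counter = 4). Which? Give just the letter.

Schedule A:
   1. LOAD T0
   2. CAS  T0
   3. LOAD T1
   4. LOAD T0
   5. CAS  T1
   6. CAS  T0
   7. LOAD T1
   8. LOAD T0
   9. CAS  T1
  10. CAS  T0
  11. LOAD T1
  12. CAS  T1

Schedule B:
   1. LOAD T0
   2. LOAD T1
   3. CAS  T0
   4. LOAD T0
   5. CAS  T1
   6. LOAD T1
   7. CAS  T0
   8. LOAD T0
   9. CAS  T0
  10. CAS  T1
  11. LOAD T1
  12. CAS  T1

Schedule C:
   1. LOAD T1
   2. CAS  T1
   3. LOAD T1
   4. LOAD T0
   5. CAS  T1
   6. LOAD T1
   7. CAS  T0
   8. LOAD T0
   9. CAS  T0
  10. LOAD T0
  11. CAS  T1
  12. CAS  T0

Simulating candidate A:
[1] T0.load  rd  (counter 4, T0.r 4)
[2] T0.cas  hit  (counter 5, T0.r 4)
[3] T1.load  rd  (counter 5, T1.r 5)
[4] T0.load  rd  (counter 5, T0.r 5)
[5] T1.cas  hit  (counter 6, T1.r 5)
[6] T0.cas  miss  (counter 6, T0.r 5)
[7] T1.load  rd  (counter 6, T1.r 6)
[8] T0.load  rd  (counter 6, T0.r 6)
[9] T1.cas  hit  (counter 7, T1.r 6)
[10] T0.cas  miss  (counter 7, T0.r 6)
[11] T1.load  rd  (counter 7, T1.r 7)
[12] T1.cas  hit  (counter 8, T1.r 7)

A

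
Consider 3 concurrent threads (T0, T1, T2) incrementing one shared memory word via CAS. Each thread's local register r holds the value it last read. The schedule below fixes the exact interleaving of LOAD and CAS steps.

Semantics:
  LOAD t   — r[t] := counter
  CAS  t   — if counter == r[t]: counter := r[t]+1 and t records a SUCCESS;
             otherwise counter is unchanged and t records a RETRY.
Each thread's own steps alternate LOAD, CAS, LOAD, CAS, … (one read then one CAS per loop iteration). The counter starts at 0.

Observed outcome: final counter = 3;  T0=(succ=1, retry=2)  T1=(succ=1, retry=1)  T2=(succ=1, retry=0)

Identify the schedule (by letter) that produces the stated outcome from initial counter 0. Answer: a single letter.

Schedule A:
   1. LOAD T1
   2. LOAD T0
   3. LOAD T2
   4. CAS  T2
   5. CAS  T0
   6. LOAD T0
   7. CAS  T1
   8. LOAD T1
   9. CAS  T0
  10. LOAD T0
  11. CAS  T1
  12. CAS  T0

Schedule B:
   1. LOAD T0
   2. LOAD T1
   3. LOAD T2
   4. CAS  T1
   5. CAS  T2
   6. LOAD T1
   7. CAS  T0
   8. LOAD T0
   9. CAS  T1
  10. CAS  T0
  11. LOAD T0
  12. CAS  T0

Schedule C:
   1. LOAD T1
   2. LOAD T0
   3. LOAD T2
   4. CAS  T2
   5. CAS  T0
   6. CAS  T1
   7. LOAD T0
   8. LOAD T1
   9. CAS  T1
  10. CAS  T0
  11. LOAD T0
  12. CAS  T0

Run C:
1. LOAD T1 → mem=0 r[T1]=0 [LOAD]
2. LOAD T0 → mem=0 r[T0]=0 [LOAD]
3. LOAD T2 → mem=0 r[T2]=0 [LOAD]
4. CAS T2 → mem=1 r[T2]=0 [OK]
5. CAS T0 → mem=1 r[T0]=0 [RETRY]
6. CAS T1 → mem=1 r[T1]=0 [RETRY]
7. LOAD T0 → mem=1 r[T0]=1 [LOAD]
8. LOAD T1 → mem=1 r[T1]=1 [LOAD]
9. CAS T1 → mem=2 r[T1]=1 [OK]
10. CAS T0 → mem=2 r[T0]=1 [RETRY]
11. LOAD T0 → mem=2 r[T0]=2 [LOAD]
12. CAS T0 → mem=3 r[T0]=2 [OK]

C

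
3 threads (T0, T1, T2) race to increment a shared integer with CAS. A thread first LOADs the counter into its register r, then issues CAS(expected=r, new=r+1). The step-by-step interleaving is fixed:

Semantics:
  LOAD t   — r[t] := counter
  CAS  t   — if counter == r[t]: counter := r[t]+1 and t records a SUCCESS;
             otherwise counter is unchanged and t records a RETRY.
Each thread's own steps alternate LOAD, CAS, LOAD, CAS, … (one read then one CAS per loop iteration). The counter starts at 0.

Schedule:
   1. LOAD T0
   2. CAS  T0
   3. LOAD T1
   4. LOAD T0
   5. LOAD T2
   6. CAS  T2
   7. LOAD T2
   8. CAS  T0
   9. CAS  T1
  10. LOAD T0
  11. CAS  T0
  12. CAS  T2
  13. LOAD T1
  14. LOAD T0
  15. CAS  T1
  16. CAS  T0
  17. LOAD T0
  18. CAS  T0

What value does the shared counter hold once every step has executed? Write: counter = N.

T0 LOAD — after: cnt=0, r=0 — load
T0 CAS — after: cnt=1, r=0 — ok
T1 LOAD — after: cnt=1, r=1 — load
T0 LOAD — after: cnt=1, r=1 — load
T2 LOAD — after: cnt=1, r=1 — load
T2 CAS — after: cnt=2, r=1 — ok
T2 LOAD — after: cnt=2, r=2 — load
T0 CAS — after: cnt=2, r=1 — retry
T1 CAS — after: cnt=2, r=1 — retry
T0 LOAD — after: cnt=2, r=2 — load
T0 CAS — after: cnt=3, r=2 — ok
T2 CAS — after: cnt=3, r=2 — retry
T1 LOAD — after: cnt=3, r=3 — load
T0 LOAD — after: cnt=3, r=3 — load
T1 CAS — after: cnt=4, r=3 — ok
T0 CAS — after: cnt=4, r=3 — retry
T0 LOAD — after: cnt=4, r=4 — load
T0 CAS — after: cnt=5, r=4 — ok

counter = 5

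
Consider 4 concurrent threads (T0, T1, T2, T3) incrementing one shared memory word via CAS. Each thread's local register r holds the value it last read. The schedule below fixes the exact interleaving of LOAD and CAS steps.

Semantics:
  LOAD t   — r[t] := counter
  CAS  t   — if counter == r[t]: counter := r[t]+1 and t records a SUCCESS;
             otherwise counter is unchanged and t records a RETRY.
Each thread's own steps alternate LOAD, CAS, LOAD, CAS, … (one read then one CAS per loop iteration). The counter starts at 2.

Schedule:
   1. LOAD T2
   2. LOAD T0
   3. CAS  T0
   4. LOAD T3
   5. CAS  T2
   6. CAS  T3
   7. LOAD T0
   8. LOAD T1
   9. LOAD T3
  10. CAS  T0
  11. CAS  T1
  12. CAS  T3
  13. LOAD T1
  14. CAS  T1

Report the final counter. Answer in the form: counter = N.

step 1: T2 LOAD ⇒ load; ctr=2 reg=2
step 2: T0 LOAD ⇒ load; ctr=2 reg=2
step 3: T0 CAS ⇒ ok; ctr=3 reg=2
step 4: T3 LOAD ⇒ load; ctr=3 reg=3
step 5: T2 CAS ⇒ retry; ctr=3 reg=2
step 6: T3 CAS ⇒ ok; ctr=4 reg=3
step 7: T0 LOAD ⇒ load; ctr=4 reg=4
step 8: T1 LOAD ⇒ load; ctr=4 reg=4
step 9: T3 LOAD ⇒ load; ctr=4 reg=4
step 10: T0 CAS ⇒ ok; ctr=5 reg=4
step 11: T1 CAS ⇒ retry; ctr=5 reg=4
step 12: T3 CAS ⇒ retry; ctr=5 reg=4
step 13: T1 LOAD ⇒ load; ctr=5 reg=5
step 14: T1 CAS ⇒ ok; ctr=6 reg=5

counter = 6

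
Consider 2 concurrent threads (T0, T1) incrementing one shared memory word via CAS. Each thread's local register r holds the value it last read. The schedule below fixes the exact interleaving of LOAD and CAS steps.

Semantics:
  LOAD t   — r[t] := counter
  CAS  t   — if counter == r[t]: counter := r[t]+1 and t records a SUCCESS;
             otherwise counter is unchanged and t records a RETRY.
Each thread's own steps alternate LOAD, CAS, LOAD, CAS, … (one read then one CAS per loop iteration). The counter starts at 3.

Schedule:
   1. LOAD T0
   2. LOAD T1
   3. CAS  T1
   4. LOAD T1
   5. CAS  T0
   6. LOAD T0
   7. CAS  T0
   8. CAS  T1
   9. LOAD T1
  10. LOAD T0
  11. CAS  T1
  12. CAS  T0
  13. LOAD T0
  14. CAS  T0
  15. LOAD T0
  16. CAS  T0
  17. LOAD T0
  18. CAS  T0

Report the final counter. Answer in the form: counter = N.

1. LOAD T0 → mem=3 r[T0]=3 [LOAD]
2. LOAD T1 → mem=3 r[T1]=3 [LOAD]
3. CAS T1 → mem=4 r[T1]=3 [OK]
4. LOAD T1 → mem=4 r[T1]=4 [LOAD]
5. CAS T0 → mem=4 r[T0]=3 [RETRY]
6. LOAD T0 → mem=4 r[T0]=4 [LOAD]
7. CAS T0 → mem=5 r[T0]=4 [OK]
8. CAS T1 → mem=5 r[T1]=4 [RETRY]
9. LOAD T1 → mem=5 r[T1]=5 [LOAD]
10. LOAD T0 → mem=5 r[T0]=5 [LOAD]
11. CAS T1 → mem=6 r[T1]=5 [OK]
12. CAS T0 → mem=6 r[T0]=5 [RETRY]
13. LOAD T0 → mem=6 r[T0]=6 [LOAD]
14. CAS T0 → mem=7 r[T0]=6 [OK]
15. LOAD T0 → mem=7 r[T0]=7 [LOAD]
16. CAS T0 → mem=8 r[T0]=7 [OK]
17. LOAD T0 → mem=8 r[T0]=8 [LOAD]
18. CAS T0 → mem=9 r[T0]=8 [OK]

counter = 9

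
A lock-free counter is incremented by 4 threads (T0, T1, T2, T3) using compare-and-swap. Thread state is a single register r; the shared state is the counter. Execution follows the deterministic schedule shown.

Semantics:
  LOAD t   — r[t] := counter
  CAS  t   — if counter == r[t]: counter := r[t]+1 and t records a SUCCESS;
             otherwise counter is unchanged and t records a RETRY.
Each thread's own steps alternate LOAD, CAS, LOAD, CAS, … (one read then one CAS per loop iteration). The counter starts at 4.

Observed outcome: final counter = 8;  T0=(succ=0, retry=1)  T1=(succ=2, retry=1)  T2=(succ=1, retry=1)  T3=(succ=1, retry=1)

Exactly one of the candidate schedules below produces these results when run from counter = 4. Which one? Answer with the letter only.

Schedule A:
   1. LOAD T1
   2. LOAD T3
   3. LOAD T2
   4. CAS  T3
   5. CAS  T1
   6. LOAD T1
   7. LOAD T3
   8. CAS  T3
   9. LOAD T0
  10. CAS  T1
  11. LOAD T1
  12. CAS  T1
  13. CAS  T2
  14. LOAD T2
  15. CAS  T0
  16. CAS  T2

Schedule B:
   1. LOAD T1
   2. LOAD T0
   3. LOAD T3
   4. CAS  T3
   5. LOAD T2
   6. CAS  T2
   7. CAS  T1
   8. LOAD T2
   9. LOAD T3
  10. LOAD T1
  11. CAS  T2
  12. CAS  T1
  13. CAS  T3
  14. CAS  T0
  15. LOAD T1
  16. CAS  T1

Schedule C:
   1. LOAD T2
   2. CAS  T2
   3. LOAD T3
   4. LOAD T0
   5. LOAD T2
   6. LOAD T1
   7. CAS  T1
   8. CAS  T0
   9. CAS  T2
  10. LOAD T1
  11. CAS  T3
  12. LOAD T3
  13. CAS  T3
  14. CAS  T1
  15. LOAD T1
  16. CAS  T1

C

Simulating candidate C:
[1] T2.load  rd  (counter 4, T2.r 4)
[2] T2.cas  hit  (counter 5, T2.r 4)
[3] T3.load  rd  (counter 5, T3.r 5)
[4] T0.load  rd  (counter 5, T0.r 5)
[5] T2.load  rd  (counter 5, T2.r 5)
[6] T1.load  rd  (counter 5, T1.r 5)
[7] T1.cas  hit  (counter 6, T1.r 5)
[8] T0.cas  miss  (counter 6, T0.r 5)
[9] T2.cas  miss  (counter 6, T2.r 5)
[10] T1.load  rd  (counter 6, T1.r 6)
[11] T3.cas  miss  (counter 6, T3.r 5)
[12] T3.load  rd  (counter 6, T3.r 6)
[13] T3.cas  hit  (counter 7, T3.r 6)
[14] T1.cas  miss  (counter 7, T1.r 6)
[15] T1.load  rd  (counter 7, T1.r 7)
[16] T1.cas  hit  (counter 8, T1.r 7)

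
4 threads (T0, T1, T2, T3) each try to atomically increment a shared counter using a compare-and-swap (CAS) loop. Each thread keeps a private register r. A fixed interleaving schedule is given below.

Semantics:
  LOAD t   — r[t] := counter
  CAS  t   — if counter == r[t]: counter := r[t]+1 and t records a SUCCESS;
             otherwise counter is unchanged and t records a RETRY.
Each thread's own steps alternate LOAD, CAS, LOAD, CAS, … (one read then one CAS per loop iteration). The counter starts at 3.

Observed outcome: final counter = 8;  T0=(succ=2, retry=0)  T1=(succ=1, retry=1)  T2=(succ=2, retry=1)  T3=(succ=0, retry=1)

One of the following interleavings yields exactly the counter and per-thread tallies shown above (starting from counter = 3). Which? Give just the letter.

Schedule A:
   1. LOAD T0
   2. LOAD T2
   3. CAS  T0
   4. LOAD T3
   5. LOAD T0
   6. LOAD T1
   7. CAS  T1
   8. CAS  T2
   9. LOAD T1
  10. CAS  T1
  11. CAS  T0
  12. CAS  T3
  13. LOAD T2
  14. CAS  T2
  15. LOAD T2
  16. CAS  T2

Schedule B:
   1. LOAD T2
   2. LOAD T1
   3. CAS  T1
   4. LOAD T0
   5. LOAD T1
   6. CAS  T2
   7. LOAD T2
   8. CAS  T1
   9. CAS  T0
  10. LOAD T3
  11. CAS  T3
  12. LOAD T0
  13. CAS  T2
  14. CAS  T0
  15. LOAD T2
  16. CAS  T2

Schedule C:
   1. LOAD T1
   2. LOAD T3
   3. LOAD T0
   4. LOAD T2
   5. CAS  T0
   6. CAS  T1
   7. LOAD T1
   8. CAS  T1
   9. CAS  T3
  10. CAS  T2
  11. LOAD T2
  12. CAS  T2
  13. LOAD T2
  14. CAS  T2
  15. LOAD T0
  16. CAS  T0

C

Simulating candidate C:
step 1: T1 LOAD ⇒ load; ctr=3 reg=3
step 2: T3 LOAD ⇒ load; ctr=3 reg=3
step 3: T0 LOAD ⇒ load; ctr=3 reg=3
step 4: T2 LOAD ⇒ load; ctr=3 reg=3
step 5: T0 CAS ⇒ ok; ctr=4 reg=3
step 6: T1 CAS ⇒ retry; ctr=4 reg=3
step 7: T1 LOAD ⇒ load; ctr=4 reg=4
step 8: T1 CAS ⇒ ok; ctr=5 reg=4
step 9: T3 CAS ⇒ retry; ctr=5 reg=3
step 10: T2 CAS ⇒ retry; ctr=5 reg=3
step 11: T2 LOAD ⇒ load; ctr=5 reg=5
step 12: T2 CAS ⇒ ok; ctr=6 reg=5
step 13: T2 LOAD ⇒ load; ctr=6 reg=6
step 14: T2 CAS ⇒ ok; ctr=7 reg=6
step 15: T0 LOAD ⇒ load; ctr=7 reg=7
step 16: T0 CAS ⇒ ok; ctr=8 reg=7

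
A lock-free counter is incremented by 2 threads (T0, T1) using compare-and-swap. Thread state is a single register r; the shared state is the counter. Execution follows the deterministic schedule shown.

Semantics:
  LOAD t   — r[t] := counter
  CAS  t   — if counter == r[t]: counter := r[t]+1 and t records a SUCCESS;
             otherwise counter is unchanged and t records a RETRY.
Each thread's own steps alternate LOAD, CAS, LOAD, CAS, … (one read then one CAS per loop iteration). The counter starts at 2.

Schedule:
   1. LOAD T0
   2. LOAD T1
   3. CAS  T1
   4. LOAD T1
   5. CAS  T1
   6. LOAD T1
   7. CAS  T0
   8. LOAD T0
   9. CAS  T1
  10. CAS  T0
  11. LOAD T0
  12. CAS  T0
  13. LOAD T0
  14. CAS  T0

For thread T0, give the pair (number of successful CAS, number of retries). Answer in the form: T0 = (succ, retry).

T0 = (2, 2)

step 1: T0 LOAD ⇒ load; ctr=2 reg=2
step 2: T1 LOAD ⇒ load; ctr=2 reg=2
step 3: T1 CAS ⇒ ok; ctr=3 reg=2
step 4: T1 LOAD ⇒ load; ctr=3 reg=3
step 5: T1 CAS ⇒ ok; ctr=4 reg=3
step 6: T1 LOAD ⇒ load; ctr=4 reg=4
step 7: T0 CAS ⇒ retry; ctr=4 reg=2
step 8: T0 LOAD ⇒ load; ctr=4 reg=4
step 9: T1 CAS ⇒ ok; ctr=5 reg=4
step 10: T0 CAS ⇒ retry; ctr=5 reg=4
step 11: T0 LOAD ⇒ load; ctr=5 reg=5
step 12: T0 CAS ⇒ ok; ctr=6 reg=5
step 13: T0 LOAD ⇒ load; ctr=6 reg=6
step 14: T0 CAS ⇒ ok; ctr=7 reg=6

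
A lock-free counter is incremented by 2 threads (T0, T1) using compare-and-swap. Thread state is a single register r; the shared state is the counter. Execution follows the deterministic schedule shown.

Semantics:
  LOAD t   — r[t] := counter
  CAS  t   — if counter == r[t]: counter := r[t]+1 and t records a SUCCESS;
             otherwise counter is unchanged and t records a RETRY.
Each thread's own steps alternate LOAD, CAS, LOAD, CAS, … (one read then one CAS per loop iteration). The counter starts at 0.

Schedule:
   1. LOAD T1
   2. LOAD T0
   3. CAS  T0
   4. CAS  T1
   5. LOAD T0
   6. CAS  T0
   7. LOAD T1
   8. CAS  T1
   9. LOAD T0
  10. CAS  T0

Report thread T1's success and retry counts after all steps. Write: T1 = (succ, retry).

1. LOAD T1 → mem=0 r[T1]=0 [LOAD]
2. LOAD T0 → mem=0 r[T0]=0 [LOAD]
3. CAS T0 → mem=1 r[T0]=0 [OK]
4. CAS T1 → mem=1 r[T1]=0 [RETRY]
5. LOAD T0 → mem=1 r[T0]=1 [LOAD]
6. CAS T0 → mem=2 r[T0]=1 [OK]
7. LOAD T1 → mem=2 r[T1]=2 [LOAD]
8. CAS T1 → mem=3 r[T1]=2 [OK]
9. LOAD T0 → mem=3 r[T0]=3 [LOAD]
10. CAS T0 → mem=4 r[T0]=3 [OK]

T1 = (1, 1)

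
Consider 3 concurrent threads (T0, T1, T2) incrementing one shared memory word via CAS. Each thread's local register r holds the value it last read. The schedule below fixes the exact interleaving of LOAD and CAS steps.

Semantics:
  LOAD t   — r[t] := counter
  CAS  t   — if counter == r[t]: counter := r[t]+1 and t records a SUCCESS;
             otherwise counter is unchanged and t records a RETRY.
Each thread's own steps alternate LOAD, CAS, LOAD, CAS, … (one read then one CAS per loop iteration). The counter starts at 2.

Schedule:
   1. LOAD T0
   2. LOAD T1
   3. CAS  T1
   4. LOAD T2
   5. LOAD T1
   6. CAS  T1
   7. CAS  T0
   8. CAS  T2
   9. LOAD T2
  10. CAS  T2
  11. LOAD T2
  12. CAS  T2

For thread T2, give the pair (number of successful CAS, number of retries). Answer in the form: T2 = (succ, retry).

T2 = (2, 1)

T0 LOAD — after: cnt=2, r=2 — load
T1 LOAD — after: cnt=2, r=2 — load
T1 CAS — after: cnt=3, r=2 — ok
T2 LOAD — after: cnt=3, r=3 — load
T1 LOAD — after: cnt=3, r=3 — load
T1 CAS — after: cnt=4, r=3 — ok
T0 CAS — after: cnt=4, r=2 — retry
T2 CAS — after: cnt=4, r=3 — retry
T2 LOAD — after: cnt=4, r=4 — load
T2 CAS — after: cnt=5, r=4 — ok
T2 LOAD — after: cnt=5, r=5 — load
T2 CAS — after: cnt=6, r=5 — ok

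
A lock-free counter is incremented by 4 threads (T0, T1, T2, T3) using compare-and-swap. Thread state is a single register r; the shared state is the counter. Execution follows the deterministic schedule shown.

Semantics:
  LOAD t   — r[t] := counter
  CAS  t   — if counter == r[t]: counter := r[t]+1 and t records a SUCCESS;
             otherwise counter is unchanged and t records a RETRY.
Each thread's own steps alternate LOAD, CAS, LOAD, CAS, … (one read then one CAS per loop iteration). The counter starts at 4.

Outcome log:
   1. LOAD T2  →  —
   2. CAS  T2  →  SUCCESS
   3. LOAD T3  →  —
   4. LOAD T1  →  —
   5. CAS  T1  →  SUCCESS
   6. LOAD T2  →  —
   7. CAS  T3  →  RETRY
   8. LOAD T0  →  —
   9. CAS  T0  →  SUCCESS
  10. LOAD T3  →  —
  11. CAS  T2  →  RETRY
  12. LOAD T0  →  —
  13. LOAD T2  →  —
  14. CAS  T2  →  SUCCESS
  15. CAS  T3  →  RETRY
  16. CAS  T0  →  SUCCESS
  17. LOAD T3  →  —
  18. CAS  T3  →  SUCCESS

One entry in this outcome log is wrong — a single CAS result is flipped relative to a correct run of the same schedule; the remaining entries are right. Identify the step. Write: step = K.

step = 16

Re-executing:
   1) LOAD T2:  M=4  r_T2=4
   2) CAS  T2:  M=5  r_T2=4 ✓
   3) LOAD T3:  M=5  r_T3=5
   4) LOAD T1:  M=5  r_T1=5
   5) CAS  T1:  M=6  r_T1=5 ✓
   6) LOAD T2:  M=6  r_T2=6
   7) CAS  T3:  M=6  r_T3=5 ✗
   8) LOAD T0:  M=6  r_T0=6
   9) CAS  T0:  M=7  r_T0=6 ✓
  10) LOAD T3:  M=7  r_T3=7
  11) CAS  T2:  M=7  r_T2=6 ✗
  12) LOAD T0:  M=7  r_T0=7
  13) LOAD T2:  M=7  r_T2=7
  14) CAS  T2:  M=8  r_T2=7 ✓
  15) CAS  T3:  M=8  r_T3=7 ✗
  16) CAS  T0:  M=8  r_T0=7 ✗
  17) LOAD T3:  M=8  r_T3=8
  18) CAS  T3:  M=9  r_T3=8 ✓
Flip is step 16.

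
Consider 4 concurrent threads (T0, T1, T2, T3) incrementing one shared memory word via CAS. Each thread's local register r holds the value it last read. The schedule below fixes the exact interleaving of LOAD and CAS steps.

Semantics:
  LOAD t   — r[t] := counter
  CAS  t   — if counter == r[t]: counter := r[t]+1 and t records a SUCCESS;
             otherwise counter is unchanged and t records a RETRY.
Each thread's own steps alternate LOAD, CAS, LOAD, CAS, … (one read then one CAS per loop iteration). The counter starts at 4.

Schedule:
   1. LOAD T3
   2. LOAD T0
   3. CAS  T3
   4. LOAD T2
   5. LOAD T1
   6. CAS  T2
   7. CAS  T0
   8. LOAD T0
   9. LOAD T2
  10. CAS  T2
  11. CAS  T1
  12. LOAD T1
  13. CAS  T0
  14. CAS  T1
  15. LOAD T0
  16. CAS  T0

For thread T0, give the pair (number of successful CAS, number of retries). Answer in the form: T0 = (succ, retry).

1. LOAD T3 → mem=4 r[T3]=4 [LOAD]
2. LOAD T0 → mem=4 r[T0]=4 [LOAD]
3. CAS T3 → mem=5 r[T3]=4 [OK]
4. LOAD T2 → mem=5 r[T2]=5 [LOAD]
5. LOAD T1 → mem=5 r[T1]=5 [LOAD]
6. CAS T2 → mem=6 r[T2]=5 [OK]
7. CAS T0 → mem=6 r[T0]=4 [RETRY]
8. LOAD T0 → mem=6 r[T0]=6 [LOAD]
9. LOAD T2 → mem=6 r[T2]=6 [LOAD]
10. CAS T2 → mem=7 r[T2]=6 [OK]
11. CAS T1 → mem=7 r[T1]=5 [RETRY]
12. LOAD T1 → mem=7 r[T1]=7 [LOAD]
13. CAS T0 → mem=7 r[T0]=6 [RETRY]
14. CAS T1 → mem=8 r[T1]=7 [OK]
15. LOAD T0 → mem=8 r[T0]=8 [LOAD]
16. CAS T0 → mem=9 r[T0]=8 [OK]

T0 = (1, 2)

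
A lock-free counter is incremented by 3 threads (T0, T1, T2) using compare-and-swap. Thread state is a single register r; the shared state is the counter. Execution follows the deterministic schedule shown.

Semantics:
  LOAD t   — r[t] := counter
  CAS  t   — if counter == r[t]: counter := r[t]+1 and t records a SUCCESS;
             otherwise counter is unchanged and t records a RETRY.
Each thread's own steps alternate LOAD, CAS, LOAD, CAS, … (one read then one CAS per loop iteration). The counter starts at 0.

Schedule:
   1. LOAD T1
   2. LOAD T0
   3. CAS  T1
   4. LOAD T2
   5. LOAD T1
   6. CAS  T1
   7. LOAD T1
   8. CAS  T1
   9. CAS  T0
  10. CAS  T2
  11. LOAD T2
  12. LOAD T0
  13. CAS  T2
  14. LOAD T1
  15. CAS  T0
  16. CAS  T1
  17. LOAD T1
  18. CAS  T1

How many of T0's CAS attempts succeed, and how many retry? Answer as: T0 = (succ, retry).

step 1: T1 LOAD ⇒ load; ctr=0 reg=0
step 2: T0 LOAD ⇒ load; ctr=0 reg=0
step 3: T1 CAS ⇒ ok; ctr=1 reg=0
step 4: T2 LOAD ⇒ load; ctr=1 reg=1
step 5: T1 LOAD ⇒ load; ctr=1 reg=1
step 6: T1 CAS ⇒ ok; ctr=2 reg=1
step 7: T1 LOAD ⇒ load; ctr=2 reg=2
step 8: T1 CAS ⇒ ok; ctr=3 reg=2
step 9: T0 CAS ⇒ retry; ctr=3 reg=0
step 10: T2 CAS ⇒ retry; ctr=3 reg=1
step 11: T2 LOAD ⇒ load; ctr=3 reg=3
step 12: T0 LOAD ⇒ load; ctr=3 reg=3
step 13: T2 CAS ⇒ ok; ctr=4 reg=3
step 14: T1 LOAD ⇒ load; ctr=4 reg=4
step 15: T0 CAS ⇒ retry; ctr=4 reg=3
step 16: T1 CAS ⇒ ok; ctr=5 reg=4
step 17: T1 LOAD ⇒ load; ctr=5 reg=5
step 18: T1 CAS ⇒ ok; ctr=6 reg=5

T0 = (0, 2)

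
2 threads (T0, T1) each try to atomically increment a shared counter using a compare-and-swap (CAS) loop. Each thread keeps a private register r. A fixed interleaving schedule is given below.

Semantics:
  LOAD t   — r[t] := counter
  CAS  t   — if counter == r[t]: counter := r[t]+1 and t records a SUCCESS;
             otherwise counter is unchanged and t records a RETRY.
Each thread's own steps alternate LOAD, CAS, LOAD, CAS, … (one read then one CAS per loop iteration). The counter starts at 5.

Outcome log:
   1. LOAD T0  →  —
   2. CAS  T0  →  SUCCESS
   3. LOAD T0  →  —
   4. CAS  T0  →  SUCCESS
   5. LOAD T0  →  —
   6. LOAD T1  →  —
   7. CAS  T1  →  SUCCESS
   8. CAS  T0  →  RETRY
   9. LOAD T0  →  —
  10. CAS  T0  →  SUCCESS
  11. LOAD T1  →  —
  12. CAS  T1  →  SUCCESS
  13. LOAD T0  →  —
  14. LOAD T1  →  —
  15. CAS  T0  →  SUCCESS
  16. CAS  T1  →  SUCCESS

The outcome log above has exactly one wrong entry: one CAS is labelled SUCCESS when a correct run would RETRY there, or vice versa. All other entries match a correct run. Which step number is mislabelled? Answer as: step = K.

step = 16

Reference trace:
[1] T0.load  rd  (counter 5, T0.r 5)
[2] T0.cas  hit  (counter 6, T0.r 5)
[3] T0.load  rd  (counter 6, T0.r 6)
[4] T0.cas  hit  (counter 7, T0.r 6)
[5] T0.load  rd  (counter 7, T0.r 7)
[6] T1.load  rd  (counter 7, T1.r 7)
[7] T1.cas  hit  (counter 8, T1.r 7)
[8] T0.cas  miss  (counter 8, T0.r 7)
[9] T0.load  rd  (counter 8, T0.r 8)
[10] T0.cas  hit  (counter 9, T0.r 8)
[11] T1.load  rd  (counter 9, T1.r 9)
[12] T1.cas  hit  (counter 10, T1.r 9)
[13] T0.load  rd  (counter 10, T0.r 10)
[14] T1.load  rd  (counter 10, T1.r 10)
[15] T0.cas  hit  (counter 11, T0.r 10)
[16] T1.cas  miss  (counter 11, T1.r 10)
Mismatch at 16.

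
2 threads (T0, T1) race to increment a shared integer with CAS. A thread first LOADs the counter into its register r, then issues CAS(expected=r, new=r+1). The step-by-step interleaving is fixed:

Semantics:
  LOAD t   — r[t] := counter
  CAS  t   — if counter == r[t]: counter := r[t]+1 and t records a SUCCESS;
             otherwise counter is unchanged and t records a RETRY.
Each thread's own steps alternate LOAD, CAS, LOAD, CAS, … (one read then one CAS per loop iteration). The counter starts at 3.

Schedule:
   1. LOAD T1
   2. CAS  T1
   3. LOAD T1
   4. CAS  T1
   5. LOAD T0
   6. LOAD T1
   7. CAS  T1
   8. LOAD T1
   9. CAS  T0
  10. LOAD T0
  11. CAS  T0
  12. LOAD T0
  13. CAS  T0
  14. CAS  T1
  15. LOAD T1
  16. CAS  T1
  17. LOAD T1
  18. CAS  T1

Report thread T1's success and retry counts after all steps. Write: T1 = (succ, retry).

#1 T1 reads 3
#2 T1 CAS(3→4) writes; counter now 4
#3 T1 reads 4
#4 T1 CAS(4→5) writes; counter now 5
#5 T0 reads 5
#6 T1 reads 5
#7 T1 CAS(5→6) writes; counter now 6
#8 T1 reads 6
#9 T0 CAS(5→6) fails; counter now 6
#10 T0 reads 6
#11 T0 CAS(6→7) writes; counter now 7
#12 T0 reads 7
#13 T0 CAS(7→8) writes; counter now 8
#14 T1 CAS(6→7) fails; counter now 8
#15 T1 reads 8
#16 T1 CAS(8→9) writes; counter now 9
#17 T1 reads 9
#18 T1 CAS(9→10) writes; counter now 10

T1 = (5, 1)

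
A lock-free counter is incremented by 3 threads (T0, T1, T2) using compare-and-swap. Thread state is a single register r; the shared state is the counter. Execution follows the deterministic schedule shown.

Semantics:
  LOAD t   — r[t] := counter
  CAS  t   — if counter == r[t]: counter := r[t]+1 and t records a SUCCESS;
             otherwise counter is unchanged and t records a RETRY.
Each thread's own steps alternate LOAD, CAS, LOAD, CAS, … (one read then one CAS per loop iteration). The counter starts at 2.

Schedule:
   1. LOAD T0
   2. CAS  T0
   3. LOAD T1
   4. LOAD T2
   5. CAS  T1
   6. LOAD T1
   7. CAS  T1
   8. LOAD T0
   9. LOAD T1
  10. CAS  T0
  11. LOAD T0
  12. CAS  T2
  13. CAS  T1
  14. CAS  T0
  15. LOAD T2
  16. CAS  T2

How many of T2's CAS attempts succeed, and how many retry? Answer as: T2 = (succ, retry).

[1] T0.load  rd  (counter 2, T0.r 2)
[2] T0.cas  hit  (counter 3, T0.r 2)
[3] T1.load  rd  (counter 3, T1.r 3)
[4] T2.load  rd  (counter 3, T2.r 3)
[5] T1.cas  hit  (counter 4, T1.r 3)
[6] T1.load  rd  (counter 4, T1.r 4)
[7] T1.cas  hit  (counter 5, T1.r 4)
[8] T0.load  rd  (counter 5, T0.r 5)
[9] T1.load  rd  (counter 5, T1.r 5)
[10] T0.cas  hit  (counter 6, T0.r 5)
[11] T0.load  rd  (counter 6, T0.r 6)
[12] T2.cas  miss  (counter 6, T2.r 3)
[13] T1.cas  miss  (counter 6, T1.r 5)
[14] T0.cas  hit  (counter 7, T0.r 6)
[15] T2.load  rd  (counter 7, T2.r 7)
[16] T2.cas  hit  (counter 8, T2.r 7)

T2 = (1, 1)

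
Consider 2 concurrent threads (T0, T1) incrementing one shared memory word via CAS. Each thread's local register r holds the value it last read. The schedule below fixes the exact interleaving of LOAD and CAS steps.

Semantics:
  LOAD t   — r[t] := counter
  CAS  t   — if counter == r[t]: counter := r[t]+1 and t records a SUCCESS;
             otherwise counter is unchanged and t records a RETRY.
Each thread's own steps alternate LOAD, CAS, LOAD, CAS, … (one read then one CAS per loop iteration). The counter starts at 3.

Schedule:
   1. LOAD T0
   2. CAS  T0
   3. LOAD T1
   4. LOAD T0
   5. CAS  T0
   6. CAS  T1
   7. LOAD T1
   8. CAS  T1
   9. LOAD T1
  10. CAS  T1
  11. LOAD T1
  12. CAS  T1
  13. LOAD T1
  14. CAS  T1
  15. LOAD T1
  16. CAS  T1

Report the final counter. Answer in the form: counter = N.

counter = 10

[1] T0.load  rd  (counter 3, T0.r 3)
[2] T0.cas  hit  (counter 4, T0.r 3)
[3] T1.load  rd  (counter 4, T1.r 4)
[4] T0.load  rd  (counter 4, T0.r 4)
[5] T0.cas  hit  (counter 5, T0.r 4)
[6] T1.cas  miss  (counter 5, T1.r 4)
[7] T1.load  rd  (counter 5, T1.r 5)
[8] T1.cas  hit  (counter 6, T1.r 5)
[9] T1.load  rd  (counter 6, T1.r 6)
[10] T1.cas  hit  (counter 7, T1.r 6)
[11] T1.load  rd  (counter 7, T1.r 7)
[12] T1.cas  hit  (counter 8, T1.r 7)
[13] T1.load  rd  (counter 8, T1.r 8)
[14] T1.cas  hit  (counter 9, T1.r 8)
[15] T1.load  rd  (counter 9, T1.r 9)
[16] T1.cas  hit  (counter 10, T1.r 9)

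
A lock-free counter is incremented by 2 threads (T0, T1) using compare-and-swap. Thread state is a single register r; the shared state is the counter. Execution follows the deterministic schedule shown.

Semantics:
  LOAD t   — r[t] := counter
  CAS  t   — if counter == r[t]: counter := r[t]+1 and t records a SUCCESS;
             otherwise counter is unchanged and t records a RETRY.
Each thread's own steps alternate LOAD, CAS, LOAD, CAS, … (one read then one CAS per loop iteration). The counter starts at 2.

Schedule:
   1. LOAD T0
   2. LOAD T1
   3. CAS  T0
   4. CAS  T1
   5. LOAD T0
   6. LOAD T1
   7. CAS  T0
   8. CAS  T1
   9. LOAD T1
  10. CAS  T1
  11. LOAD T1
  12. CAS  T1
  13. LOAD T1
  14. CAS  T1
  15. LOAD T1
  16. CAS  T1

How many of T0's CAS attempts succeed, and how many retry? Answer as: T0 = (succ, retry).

T0 LOAD — after: cnt=2, r=2 — load
T1 LOAD — after: cnt=2, r=2 — load
T0 CAS — after: cnt=3, r=2 — ok
T1 CAS — after: cnt=3, r=2 — retry
T0 LOAD — after: cnt=3, r=3 — load
T1 LOAD — after: cnt=3, r=3 — load
T0 CAS — after: cnt=4, r=3 — ok
T1 CAS — after: cnt=4, r=3 — retry
T1 LOAD — after: cnt=4, r=4 — load
T1 CAS — after: cnt=5, r=4 — ok
T1 LOAD — after: cnt=5, r=5 — load
T1 CAS — after: cnt=6, r=5 — ok
T1 LOAD — after: cnt=6, r=6 — load
T1 CAS — after: cnt=7, r=6 — ok
T1 LOAD — after: cnt=7, r=7 — load
T1 CAS — after: cnt=8, r=7 — ok

T0 = (2, 0)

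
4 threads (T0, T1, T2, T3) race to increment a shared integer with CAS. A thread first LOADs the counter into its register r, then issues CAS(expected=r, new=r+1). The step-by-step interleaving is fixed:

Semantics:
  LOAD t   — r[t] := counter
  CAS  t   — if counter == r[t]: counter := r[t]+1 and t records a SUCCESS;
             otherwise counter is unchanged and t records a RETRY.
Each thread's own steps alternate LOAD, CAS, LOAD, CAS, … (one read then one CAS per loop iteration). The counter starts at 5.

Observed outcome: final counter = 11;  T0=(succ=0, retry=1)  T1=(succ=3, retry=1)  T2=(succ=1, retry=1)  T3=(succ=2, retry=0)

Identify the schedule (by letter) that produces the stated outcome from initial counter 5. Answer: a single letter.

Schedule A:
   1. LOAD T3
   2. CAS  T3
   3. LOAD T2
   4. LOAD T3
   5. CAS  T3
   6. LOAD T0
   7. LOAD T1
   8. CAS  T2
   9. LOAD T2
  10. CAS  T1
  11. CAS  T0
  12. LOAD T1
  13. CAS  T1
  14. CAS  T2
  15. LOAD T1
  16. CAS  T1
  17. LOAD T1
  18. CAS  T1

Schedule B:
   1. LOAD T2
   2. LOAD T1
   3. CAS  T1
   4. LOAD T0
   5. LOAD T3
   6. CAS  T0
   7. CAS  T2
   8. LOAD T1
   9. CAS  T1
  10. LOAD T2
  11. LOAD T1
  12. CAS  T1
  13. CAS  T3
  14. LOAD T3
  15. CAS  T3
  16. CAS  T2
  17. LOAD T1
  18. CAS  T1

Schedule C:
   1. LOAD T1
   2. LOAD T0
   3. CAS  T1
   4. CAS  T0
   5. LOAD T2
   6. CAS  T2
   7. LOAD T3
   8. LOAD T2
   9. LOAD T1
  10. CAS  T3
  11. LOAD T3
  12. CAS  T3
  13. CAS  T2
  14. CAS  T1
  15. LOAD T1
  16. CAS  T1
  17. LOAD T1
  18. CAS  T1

C

Tracing schedule C:
#1 T1 reads 5
#2 T0 reads 5
#3 T1 CAS(5→6) writes; counter now 6
#4 T0 CAS(5→6) fails; counter now 6
#5 T2 reads 6
#6 T2 CAS(6→7) writes; counter now 7
#7 T3 reads 7
#8 T2 reads 7
#9 T1 reads 7
#10 T3 CAS(7→8) writes; counter now 8
#11 T3 reads 8
#12 T3 CAS(8→9) writes; counter now 9
#13 T2 CAS(7→8) fails; counter now 9
#14 T1 CAS(7→8) fails; counter now 9
#15 T1 reads 9
#16 T1 CAS(9→10) writes; counter now 10
#17 T1 reads 10
#18 T1 CAS(10→11) writes; counter now 11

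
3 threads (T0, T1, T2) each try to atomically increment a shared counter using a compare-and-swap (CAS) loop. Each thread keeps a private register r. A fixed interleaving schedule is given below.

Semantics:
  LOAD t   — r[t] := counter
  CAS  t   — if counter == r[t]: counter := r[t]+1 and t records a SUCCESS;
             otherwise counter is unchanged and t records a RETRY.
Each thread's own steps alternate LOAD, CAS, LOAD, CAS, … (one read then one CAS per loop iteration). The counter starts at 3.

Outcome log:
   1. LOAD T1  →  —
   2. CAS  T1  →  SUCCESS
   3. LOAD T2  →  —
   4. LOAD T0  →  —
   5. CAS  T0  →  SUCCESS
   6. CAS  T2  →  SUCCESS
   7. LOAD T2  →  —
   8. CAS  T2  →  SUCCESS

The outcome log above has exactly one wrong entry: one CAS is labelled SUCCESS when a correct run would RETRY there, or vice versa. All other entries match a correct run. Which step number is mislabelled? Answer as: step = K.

Correct run:
1. LOAD T1 → mem=3 r[T1]=3 [LOAD]
2. CAS T1 → mem=4 r[T1]=3 [OK]
3. LOAD T2 → mem=4 r[T2]=4 [LOAD]
4. LOAD T0 → mem=4 r[T0]=4 [LOAD]
5. CAS T0 → mem=5 r[T0]=4 [OK]
6. CAS T2 → mem=5 r[T2]=4 [RETRY]
7. LOAD T2 → mem=5 r[T2]=5 [LOAD]
8. CAS T2 → mem=6 r[T2]=5 [OK]
Mismatch at 6.

step = 6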